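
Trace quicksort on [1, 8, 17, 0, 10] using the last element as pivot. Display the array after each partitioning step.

Partition 1: pivot=10 at index 3 -> [1, 8, 0, 10, 17]
Partition 2: pivot=0 at index 0 -> [0, 8, 1, 10, 17]
Partition 3: pivot=1 at index 1 -> [0, 1, 8, 10, 17]


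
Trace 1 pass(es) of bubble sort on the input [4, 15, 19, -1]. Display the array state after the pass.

After pass 1: [4, 15, -1, 19] (1 swaps)
Total swaps: 1


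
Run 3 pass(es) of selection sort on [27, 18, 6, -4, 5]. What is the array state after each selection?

Pass 1: Select minimum -4 at index 3, swap -> [-4, 18, 6, 27, 5]
Pass 2: Select minimum 5 at index 4, swap -> [-4, 5, 6, 27, 18]
Pass 3: Select minimum 6 at index 2, swap -> [-4, 5, 6, 27, 18]


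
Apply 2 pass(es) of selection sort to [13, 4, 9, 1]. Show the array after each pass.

Pass 1: Select minimum 1 at index 3, swap -> [1, 4, 9, 13]
Pass 2: Select minimum 4 at index 1, swap -> [1, 4, 9, 13]


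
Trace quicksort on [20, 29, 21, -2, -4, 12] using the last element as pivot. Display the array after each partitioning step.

Partition 1: pivot=12 at index 2 -> [-2, -4, 12, 20, 29, 21]
Partition 2: pivot=-4 at index 0 -> [-4, -2, 12, 20, 29, 21]
Partition 3: pivot=21 at index 4 -> [-4, -2, 12, 20, 21, 29]


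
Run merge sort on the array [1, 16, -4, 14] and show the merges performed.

Divide and conquer:
  Merge [1] + [16] -> [1, 16]
  Merge [-4] + [14] -> [-4, 14]
  Merge [1, 16] + [-4, 14] -> [-4, 1, 14, 16]


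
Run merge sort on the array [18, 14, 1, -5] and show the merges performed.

Divide and conquer:
  Merge [18] + [14] -> [14, 18]
  Merge [1] + [-5] -> [-5, 1]
  Merge [14, 18] + [-5, 1] -> [-5, 1, 14, 18]


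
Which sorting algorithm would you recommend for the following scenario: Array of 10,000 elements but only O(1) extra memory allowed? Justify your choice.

Best choice: Heapsort
Reason: Heapsort rearranges the array in place using O(1) auxiliary space and still guarantees O(n log n) time; quicksort partitions in place but needs Theta(log n) stack space for recursion (O(n) in the worst case), and mergesort requires O(n) auxiliary space


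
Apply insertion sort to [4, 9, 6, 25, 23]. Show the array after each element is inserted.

First element 4 is already 'sorted'
Insert 9: shifted 0 elements -> [4, 9, 6, 25, 23]
Insert 6: shifted 1 elements -> [4, 6, 9, 25, 23]
Insert 25: shifted 0 elements -> [4, 6, 9, 25, 23]
Insert 23: shifted 1 elements -> [4, 6, 9, 23, 25]


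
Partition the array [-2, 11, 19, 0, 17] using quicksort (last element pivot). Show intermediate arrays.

Partition 1: pivot=17 at index 3 -> [-2, 11, 0, 17, 19]
Partition 2: pivot=0 at index 1 -> [-2, 0, 11, 17, 19]


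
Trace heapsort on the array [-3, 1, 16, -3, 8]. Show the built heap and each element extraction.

Build heap: [16, 8, -3, -3, 1]
Extract 16: [8, 1, -3, -3, 16]
Extract 8: [1, -3, -3, 8, 16]
Extract 1: [-3, -3, 1, 8, 16]
Extract -3: [-3, -3, 1, 8, 16]


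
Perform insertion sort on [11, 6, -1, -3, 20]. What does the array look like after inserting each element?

First element 11 is already 'sorted'
Insert 6: shifted 1 elements -> [6, 11, -1, -3, 20]
Insert -1: shifted 2 elements -> [-1, 6, 11, -3, 20]
Insert -3: shifted 3 elements -> [-3, -1, 6, 11, 20]
Insert 20: shifted 0 elements -> [-3, -1, 6, 11, 20]


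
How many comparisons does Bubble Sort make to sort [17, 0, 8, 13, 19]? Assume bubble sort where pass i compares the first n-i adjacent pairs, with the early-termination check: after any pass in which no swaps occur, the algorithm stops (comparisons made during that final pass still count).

Pass 1: compare adjacent pairs (0,1)..(3,4) = 4 comparison(s), 3 swap(s) -> [0, 8, 13, 17, 19]
Pass 2: compare adjacent pairs (0,1)..(2,3) = 3 comparison(s), 0 swap(s) -> [0, 8, 13, 17, 19]
No swaps in this pass, so bubble sort stops here.
Total comparisons: 4 + 3 = 7


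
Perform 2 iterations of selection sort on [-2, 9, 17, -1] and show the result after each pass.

Pass 1: Select minimum -2 at index 0, swap -> [-2, 9, 17, -1]
Pass 2: Select minimum -1 at index 3, swap -> [-2, -1, 17, 9]


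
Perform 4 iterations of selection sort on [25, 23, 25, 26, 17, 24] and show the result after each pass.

Pass 1: Select minimum 17 at index 4, swap -> [17, 23, 25, 26, 25, 24]
Pass 2: Select minimum 23 at index 1, swap -> [17, 23, 25, 26, 25, 24]
Pass 3: Select minimum 24 at index 5, swap -> [17, 23, 24, 26, 25, 25]
Pass 4: Select minimum 25 at index 4, swap -> [17, 23, 24, 25, 26, 25]


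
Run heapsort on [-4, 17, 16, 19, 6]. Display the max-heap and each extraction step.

Build heap: [19, 17, 16, -4, 6]
Extract 19: [17, 6, 16, -4, 19]
Extract 17: [16, 6, -4, 17, 19]
Extract 16: [6, -4, 16, 17, 19]
Extract 6: [-4, 6, 16, 17, 19]


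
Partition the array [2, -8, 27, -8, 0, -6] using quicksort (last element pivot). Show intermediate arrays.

Partition 1: pivot=-6 at index 2 -> [-8, -8, -6, 2, 0, 27]
Partition 2: pivot=-8 at index 1 -> [-8, -8, -6, 2, 0, 27]
Partition 3: pivot=27 at index 5 -> [-8, -8, -6, 2, 0, 27]
Partition 4: pivot=0 at index 3 -> [-8, -8, -6, 0, 2, 27]


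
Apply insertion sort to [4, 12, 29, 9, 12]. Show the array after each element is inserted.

First element 4 is already 'sorted'
Insert 12: shifted 0 elements -> [4, 12, 29, 9, 12]
Insert 29: shifted 0 elements -> [4, 12, 29, 9, 12]
Insert 9: shifted 2 elements -> [4, 9, 12, 29, 12]
Insert 12: shifted 1 elements -> [4, 9, 12, 12, 29]


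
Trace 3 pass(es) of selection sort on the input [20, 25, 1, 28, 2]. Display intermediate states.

Pass 1: Select minimum 1 at index 2, swap -> [1, 25, 20, 28, 2]
Pass 2: Select minimum 2 at index 4, swap -> [1, 2, 20, 28, 25]
Pass 3: Select minimum 20 at index 2, swap -> [1, 2, 20, 28, 25]


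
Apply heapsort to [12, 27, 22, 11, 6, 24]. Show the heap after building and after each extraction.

Build heap: [27, 12, 24, 11, 6, 22]
Extract 27: [24, 12, 22, 11, 6, 27]
Extract 24: [22, 12, 6, 11, 24, 27]
Extract 22: [12, 11, 6, 22, 24, 27]
Extract 12: [11, 6, 12, 22, 24, 27]
Extract 11: [6, 11, 12, 22, 24, 27]


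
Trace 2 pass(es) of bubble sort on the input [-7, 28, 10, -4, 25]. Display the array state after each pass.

After pass 1: [-7, 10, -4, 25, 28] (3 swaps)
After pass 2: [-7, -4, 10, 25, 28] (1 swaps)
Total swaps: 4


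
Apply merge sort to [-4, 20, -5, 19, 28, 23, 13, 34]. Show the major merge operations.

Divide and conquer:
  Merge [-4] + [20] -> [-4, 20]
  Merge [-5] + [19] -> [-5, 19]
  Merge [-4, 20] + [-5, 19] -> [-5, -4, 19, 20]
  Merge [28] + [23] -> [23, 28]
  Merge [13] + [34] -> [13, 34]
  Merge [23, 28] + [13, 34] -> [13, 23, 28, 34]
  Merge [-5, -4, 19, 20] + [13, 23, 28, 34] -> [-5, -4, 13, 19, 20, 23, 28, 34]


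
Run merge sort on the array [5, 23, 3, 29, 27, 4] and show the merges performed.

Divide and conquer:
  Merge [23] + [3] -> [3, 23]
  Merge [5] + [3, 23] -> [3, 5, 23]
  Merge [27] + [4] -> [4, 27]
  Merge [29] + [4, 27] -> [4, 27, 29]
  Merge [3, 5, 23] + [4, 27, 29] -> [3, 4, 5, 23, 27, 29]


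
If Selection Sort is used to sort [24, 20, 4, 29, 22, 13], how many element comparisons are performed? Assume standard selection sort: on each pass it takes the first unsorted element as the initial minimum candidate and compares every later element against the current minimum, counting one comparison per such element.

Pass 1: scan indices 1..5 for the minimum = 5 comparison(s); min is 4, place at index 0 -> [4, 20, 24, 29, 22, 13]
Pass 2: scan indices 2..5 for the minimum = 4 comparison(s); min is 13, place at index 1 -> [4, 13, 24, 29, 22, 20]
Pass 3: scan indices 3..5 for the minimum = 3 comparison(s); min is 20, place at index 2 -> [4, 13, 20, 29, 22, 24]
Pass 4: scan indices 4..5 for the minimum = 2 comparison(s); min is 22, place at index 3 -> [4, 13, 20, 22, 29, 24]
Pass 5: scan indices 5..5 for the minimum = 1 comparison(s); min is 24, place at index 4 -> [4, 13, 20, 22, 24, 29]
Selection sort always scans the whole unsorted suffix, so the count is (n-1) + (n-2) + ... + 1 = n(n-1)/2 = 6*5/2 = 15 regardless of the input order.
Total comparisons: 5 + 4 + 3 + 2 + 1 = 15


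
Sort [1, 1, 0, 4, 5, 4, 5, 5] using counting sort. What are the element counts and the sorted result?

Count array: [1, 2, 0, 0, 2, 3]
(count[i] = number of elements equal to i)
Cumulative count: [1, 3, 3, 3, 5, 8]
Sorted: [0, 1, 1, 4, 4, 5, 5, 5]


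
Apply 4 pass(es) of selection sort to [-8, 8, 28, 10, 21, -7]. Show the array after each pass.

Pass 1: Select minimum -8 at index 0, swap -> [-8, 8, 28, 10, 21, -7]
Pass 2: Select minimum -7 at index 5, swap -> [-8, -7, 28, 10, 21, 8]
Pass 3: Select minimum 8 at index 5, swap -> [-8, -7, 8, 10, 21, 28]
Pass 4: Select minimum 10 at index 3, swap -> [-8, -7, 8, 10, 21, 28]


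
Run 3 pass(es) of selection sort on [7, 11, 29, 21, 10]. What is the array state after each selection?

Pass 1: Select minimum 7 at index 0, swap -> [7, 11, 29, 21, 10]
Pass 2: Select minimum 10 at index 4, swap -> [7, 10, 29, 21, 11]
Pass 3: Select minimum 11 at index 4, swap -> [7, 10, 11, 21, 29]


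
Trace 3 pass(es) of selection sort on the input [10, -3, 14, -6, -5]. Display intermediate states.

Pass 1: Select minimum -6 at index 3, swap -> [-6, -3, 14, 10, -5]
Pass 2: Select minimum -5 at index 4, swap -> [-6, -5, 14, 10, -3]
Pass 3: Select minimum -3 at index 4, swap -> [-6, -5, -3, 10, 14]


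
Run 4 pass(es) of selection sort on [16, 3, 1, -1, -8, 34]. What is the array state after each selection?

Pass 1: Select minimum -8 at index 4, swap -> [-8, 3, 1, -1, 16, 34]
Pass 2: Select minimum -1 at index 3, swap -> [-8, -1, 1, 3, 16, 34]
Pass 3: Select minimum 1 at index 2, swap -> [-8, -1, 1, 3, 16, 34]
Pass 4: Select minimum 3 at index 3, swap -> [-8, -1, 1, 3, 16, 34]


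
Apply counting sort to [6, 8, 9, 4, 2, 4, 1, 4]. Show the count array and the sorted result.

Count array: [0, 1, 1, 0, 3, 0, 1, 0, 1, 1]
(count[i] = number of elements equal to i)
Cumulative count: [0, 1, 2, 2, 5, 5, 6, 6, 7, 8]
Sorted: [1, 2, 4, 4, 4, 6, 8, 9]


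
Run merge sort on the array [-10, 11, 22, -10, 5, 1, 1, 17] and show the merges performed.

Divide and conquer:
  Merge [-10] + [11] -> [-10, 11]
  Merge [22] + [-10] -> [-10, 22]
  Merge [-10, 11] + [-10, 22] -> [-10, -10, 11, 22]
  Merge [5] + [1] -> [1, 5]
  Merge [1] + [17] -> [1, 17]
  Merge [1, 5] + [1, 17] -> [1, 1, 5, 17]
  Merge [-10, -10, 11, 22] + [1, 1, 5, 17] -> [-10, -10, 1, 1, 5, 11, 17, 22]


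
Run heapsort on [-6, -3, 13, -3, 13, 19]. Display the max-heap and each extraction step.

Build heap: [19, 13, 13, -3, -3, -6]
Extract 19: [13, -3, 13, -6, -3, 19]
Extract 13: [13, -3, -3, -6, 13, 19]
Extract 13: [-3, -6, -3, 13, 13, 19]
Extract -3: [-3, -6, -3, 13, 13, 19]
Extract -3: [-6, -3, -3, 13, 13, 19]


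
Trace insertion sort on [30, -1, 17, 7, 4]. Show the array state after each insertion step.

First element 30 is already 'sorted'
Insert -1: shifted 1 elements -> [-1, 30, 17, 7, 4]
Insert 17: shifted 1 elements -> [-1, 17, 30, 7, 4]
Insert 7: shifted 2 elements -> [-1, 7, 17, 30, 4]
Insert 4: shifted 3 elements -> [-1, 4, 7, 17, 30]


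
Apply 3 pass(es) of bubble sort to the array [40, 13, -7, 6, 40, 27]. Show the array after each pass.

After pass 1: [13, -7, 6, 40, 27, 40] (4 swaps)
After pass 2: [-7, 6, 13, 27, 40, 40] (3 swaps)
After pass 3: [-7, 6, 13, 27, 40, 40] (0 swaps)
Total swaps: 7


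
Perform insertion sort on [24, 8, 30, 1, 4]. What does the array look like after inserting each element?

First element 24 is already 'sorted'
Insert 8: shifted 1 elements -> [8, 24, 30, 1, 4]
Insert 30: shifted 0 elements -> [8, 24, 30, 1, 4]
Insert 1: shifted 3 elements -> [1, 8, 24, 30, 4]
Insert 4: shifted 3 elements -> [1, 4, 8, 24, 30]


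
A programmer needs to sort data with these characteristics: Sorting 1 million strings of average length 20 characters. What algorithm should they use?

Best choice: MSD radix sort or Mergesort
Reason: MSD radix sort is a non-comparison sort that buckets the strings by successive character positions, running in time proportional to the total number of characters examined rather than O(n log n) string comparisons; mergesort is a stable O(n log n)-comparison alternative that works for arbitrary variable-length keys


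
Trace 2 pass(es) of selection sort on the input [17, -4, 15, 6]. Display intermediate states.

Pass 1: Select minimum -4 at index 1, swap -> [-4, 17, 15, 6]
Pass 2: Select minimum 6 at index 3, swap -> [-4, 6, 15, 17]


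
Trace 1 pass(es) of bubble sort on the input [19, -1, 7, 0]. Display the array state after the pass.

After pass 1: [-1, 7, 0, 19] (3 swaps)
Total swaps: 3


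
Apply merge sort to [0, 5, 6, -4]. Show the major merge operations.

Divide and conquer:
  Merge [0] + [5] -> [0, 5]
  Merge [6] + [-4] -> [-4, 6]
  Merge [0, 5] + [-4, 6] -> [-4, 0, 5, 6]


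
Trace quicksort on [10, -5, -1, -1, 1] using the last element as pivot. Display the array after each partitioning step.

Partition 1: pivot=1 at index 3 -> [-5, -1, -1, 1, 10]
Partition 2: pivot=-1 at index 2 -> [-5, -1, -1, 1, 10]
Partition 3: pivot=-1 at index 1 -> [-5, -1, -1, 1, 10]


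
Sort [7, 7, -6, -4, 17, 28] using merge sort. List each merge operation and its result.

Divide and conquer:
  Merge [7] + [-6] -> [-6, 7]
  Merge [7] + [-6, 7] -> [-6, 7, 7]
  Merge [17] + [28] -> [17, 28]
  Merge [-4] + [17, 28] -> [-4, 17, 28]
  Merge [-6, 7, 7] + [-4, 17, 28] -> [-6, -4, 7, 7, 17, 28]


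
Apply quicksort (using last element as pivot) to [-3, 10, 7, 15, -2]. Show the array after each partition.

Partition 1: pivot=-2 at index 1 -> [-3, -2, 7, 15, 10]
Partition 2: pivot=10 at index 3 -> [-3, -2, 7, 10, 15]


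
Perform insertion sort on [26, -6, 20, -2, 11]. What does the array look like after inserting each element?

First element 26 is already 'sorted'
Insert -6: shifted 1 elements -> [-6, 26, 20, -2, 11]
Insert 20: shifted 1 elements -> [-6, 20, 26, -2, 11]
Insert -2: shifted 2 elements -> [-6, -2, 20, 26, 11]
Insert 11: shifted 2 elements -> [-6, -2, 11, 20, 26]


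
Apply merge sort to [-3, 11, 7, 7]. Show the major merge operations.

Divide and conquer:
  Merge [-3] + [11] -> [-3, 11]
  Merge [7] + [7] -> [7, 7]
  Merge [-3, 11] + [7, 7] -> [-3, 7, 7, 11]


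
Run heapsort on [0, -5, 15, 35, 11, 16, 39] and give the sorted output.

Build heap: [39, 35, 16, -5, 11, 0, 15]
Extract 39: [35, 15, 16, -5, 11, 0, 39]
Extract 35: [16, 15, 0, -5, 11, 35, 39]
Extract 16: [15, 11, 0, -5, 16, 35, 39]
Extract 15: [11, -5, 0, 15, 16, 35, 39]
Extract 11: [0, -5, 11, 15, 16, 35, 39]
Extract 0: [-5, 0, 11, 15, 16, 35, 39]


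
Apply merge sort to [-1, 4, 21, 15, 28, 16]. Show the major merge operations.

Divide and conquer:
  Merge [4] + [21] -> [4, 21]
  Merge [-1] + [4, 21] -> [-1, 4, 21]
  Merge [28] + [16] -> [16, 28]
  Merge [15] + [16, 28] -> [15, 16, 28]
  Merge [-1, 4, 21] + [15, 16, 28] -> [-1, 4, 15, 16, 21, 28]


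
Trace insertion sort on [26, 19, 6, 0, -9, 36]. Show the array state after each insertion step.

First element 26 is already 'sorted'
Insert 19: shifted 1 elements -> [19, 26, 6, 0, -9, 36]
Insert 6: shifted 2 elements -> [6, 19, 26, 0, -9, 36]
Insert 0: shifted 3 elements -> [0, 6, 19, 26, -9, 36]
Insert -9: shifted 4 elements -> [-9, 0, 6, 19, 26, 36]
Insert 36: shifted 0 elements -> [-9, 0, 6, 19, 26, 36]


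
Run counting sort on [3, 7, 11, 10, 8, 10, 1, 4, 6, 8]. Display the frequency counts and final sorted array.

Count array: [0, 1, 0, 1, 1, 0, 1, 1, 2, 0, 2, 1]
(count[i] = number of elements equal to i)
Cumulative count: [0, 1, 1, 2, 3, 3, 4, 5, 7, 7, 9, 10]
Sorted: [1, 3, 4, 6, 7, 8, 8, 10, 10, 11]


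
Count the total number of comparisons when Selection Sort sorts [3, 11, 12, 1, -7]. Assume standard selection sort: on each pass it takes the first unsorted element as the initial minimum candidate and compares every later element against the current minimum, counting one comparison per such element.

Pass 1: scan indices 1..4 for the minimum = 4 comparison(s); min is -7, place at index 0 -> [-7, 11, 12, 1, 3]
Pass 2: scan indices 2..4 for the minimum = 3 comparison(s); min is 1, place at index 1 -> [-7, 1, 12, 11, 3]
Pass 3: scan indices 3..4 for the minimum = 2 comparison(s); min is 3, place at index 2 -> [-7, 1, 3, 11, 12]
Pass 4: scan indices 4..4 for the minimum = 1 comparison(s); min is 11, place at index 3 -> [-7, 1, 3, 11, 12]
Selection sort always scans the whole unsorted suffix, so the count is (n-1) + (n-2) + ... + 1 = n(n-1)/2 = 5*4/2 = 10 regardless of the input order.
Total comparisons: 4 + 3 + 2 + 1 = 10


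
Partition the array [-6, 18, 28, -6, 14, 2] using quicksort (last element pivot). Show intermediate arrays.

Partition 1: pivot=2 at index 2 -> [-6, -6, 2, 18, 14, 28]
Partition 2: pivot=-6 at index 1 -> [-6, -6, 2, 18, 14, 28]
Partition 3: pivot=28 at index 5 -> [-6, -6, 2, 18, 14, 28]
Partition 4: pivot=14 at index 3 -> [-6, -6, 2, 14, 18, 28]


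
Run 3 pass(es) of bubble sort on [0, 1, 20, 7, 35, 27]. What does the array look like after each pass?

After pass 1: [0, 1, 7, 20, 27, 35] (2 swaps)
After pass 2: [0, 1, 7, 20, 27, 35] (0 swaps)
After pass 3: [0, 1, 7, 20, 27, 35] (0 swaps)
Total swaps: 2


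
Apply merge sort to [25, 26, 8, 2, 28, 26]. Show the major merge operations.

Divide and conquer:
  Merge [26] + [8] -> [8, 26]
  Merge [25] + [8, 26] -> [8, 25, 26]
  Merge [28] + [26] -> [26, 28]
  Merge [2] + [26, 28] -> [2, 26, 28]
  Merge [8, 25, 26] + [2, 26, 28] -> [2, 8, 25, 26, 26, 28]


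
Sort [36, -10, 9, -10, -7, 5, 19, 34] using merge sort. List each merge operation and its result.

Divide and conquer:
  Merge [36] + [-10] -> [-10, 36]
  Merge [9] + [-10] -> [-10, 9]
  Merge [-10, 36] + [-10, 9] -> [-10, -10, 9, 36]
  Merge [-7] + [5] -> [-7, 5]
  Merge [19] + [34] -> [19, 34]
  Merge [-7, 5] + [19, 34] -> [-7, 5, 19, 34]
  Merge [-10, -10, 9, 36] + [-7, 5, 19, 34] -> [-10, -10, -7, 5, 9, 19, 34, 36]


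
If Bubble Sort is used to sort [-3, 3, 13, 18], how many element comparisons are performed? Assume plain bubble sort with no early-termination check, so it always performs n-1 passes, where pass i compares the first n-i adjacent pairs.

Pass 1: compare adjacent pairs (0,1)..(2,3) = 3 comparison(s), 0 swap(s) -> [-3, 3, 13, 18]
Pass 2: compare adjacent pairs (0,1)..(1,2) = 2 comparison(s), 0 swap(s) -> [-3, 3, 13, 18]
Pass 3: compare adjacent pairs (0,1)..(0,1) = 1 comparison(s), 0 swap(s) -> [-3, 3, 13, 18]
Total comparisons: 3 + 2 + 1 = 6


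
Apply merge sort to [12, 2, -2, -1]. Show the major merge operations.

Divide and conquer:
  Merge [12] + [2] -> [2, 12]
  Merge [-2] + [-1] -> [-2, -1]
  Merge [2, 12] + [-2, -1] -> [-2, -1, 2, 12]


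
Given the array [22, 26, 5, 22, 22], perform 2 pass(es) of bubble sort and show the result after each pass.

After pass 1: [22, 5, 22, 22, 26] (3 swaps)
After pass 2: [5, 22, 22, 22, 26] (1 swaps)
Total swaps: 4


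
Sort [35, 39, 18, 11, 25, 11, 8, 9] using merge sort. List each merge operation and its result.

Divide and conquer:
  Merge [35] + [39] -> [35, 39]
  Merge [18] + [11] -> [11, 18]
  Merge [35, 39] + [11, 18] -> [11, 18, 35, 39]
  Merge [25] + [11] -> [11, 25]
  Merge [8] + [9] -> [8, 9]
  Merge [11, 25] + [8, 9] -> [8, 9, 11, 25]
  Merge [11, 18, 35, 39] + [8, 9, 11, 25] -> [8, 9, 11, 11, 18, 25, 35, 39]


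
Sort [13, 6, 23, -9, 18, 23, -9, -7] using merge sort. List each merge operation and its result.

Divide and conquer:
  Merge [13] + [6] -> [6, 13]
  Merge [23] + [-9] -> [-9, 23]
  Merge [6, 13] + [-9, 23] -> [-9, 6, 13, 23]
  Merge [18] + [23] -> [18, 23]
  Merge [-9] + [-7] -> [-9, -7]
  Merge [18, 23] + [-9, -7] -> [-9, -7, 18, 23]
  Merge [-9, 6, 13, 23] + [-9, -7, 18, 23] -> [-9, -9, -7, 6, 13, 18, 23, 23]


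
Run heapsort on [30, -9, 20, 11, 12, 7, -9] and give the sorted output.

Build heap: [30, 12, 20, 11, -9, 7, -9]
Extract 30: [20, 12, 7, 11, -9, -9, 30]
Extract 20: [12, 11, 7, -9, -9, 20, 30]
Extract 12: [11, -9, 7, -9, 12, 20, 30]
Extract 11: [7, -9, -9, 11, 12, 20, 30]
Extract 7: [-9, -9, 7, 11, 12, 20, 30]
Extract -9: [-9, -9, 7, 11, 12, 20, 30]


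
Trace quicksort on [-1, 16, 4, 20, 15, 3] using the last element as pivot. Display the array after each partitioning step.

Partition 1: pivot=3 at index 1 -> [-1, 3, 4, 20, 15, 16]
Partition 2: pivot=16 at index 4 -> [-1, 3, 4, 15, 16, 20]
Partition 3: pivot=15 at index 3 -> [-1, 3, 4, 15, 16, 20]


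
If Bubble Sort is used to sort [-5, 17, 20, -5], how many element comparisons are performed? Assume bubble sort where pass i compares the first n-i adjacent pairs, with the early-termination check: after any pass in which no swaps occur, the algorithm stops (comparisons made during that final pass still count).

Pass 1: compare adjacent pairs (0,1)..(2,3) = 3 comparison(s), 1 swap(s) -> [-5, 17, -5, 20]
Pass 2: compare adjacent pairs (0,1)..(1,2) = 2 comparison(s), 1 swap(s) -> [-5, -5, 17, 20]
Pass 3: compare adjacent pairs (0,1)..(0,1) = 1 comparison(s), 0 swap(s) -> [-5, -5, 17, 20]
No swaps in this pass, so bubble sort stops here.
Total comparisons: 3 + 2 + 1 = 6


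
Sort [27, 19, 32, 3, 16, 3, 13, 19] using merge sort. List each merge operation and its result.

Divide and conquer:
  Merge [27] + [19] -> [19, 27]
  Merge [32] + [3] -> [3, 32]
  Merge [19, 27] + [3, 32] -> [3, 19, 27, 32]
  Merge [16] + [3] -> [3, 16]
  Merge [13] + [19] -> [13, 19]
  Merge [3, 16] + [13, 19] -> [3, 13, 16, 19]
  Merge [3, 19, 27, 32] + [3, 13, 16, 19] -> [3, 3, 13, 16, 19, 19, 27, 32]


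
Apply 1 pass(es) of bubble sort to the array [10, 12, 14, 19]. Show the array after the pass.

After pass 1: [10, 12, 14, 19] (0 swaps)
Total swaps: 0


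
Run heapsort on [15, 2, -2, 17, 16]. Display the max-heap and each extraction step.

Build heap: [17, 16, -2, 2, 15]
Extract 17: [16, 15, -2, 2, 17]
Extract 16: [15, 2, -2, 16, 17]
Extract 15: [2, -2, 15, 16, 17]
Extract 2: [-2, 2, 15, 16, 17]


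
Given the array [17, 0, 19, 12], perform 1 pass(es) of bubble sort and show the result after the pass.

After pass 1: [0, 17, 12, 19] (2 swaps)
Total swaps: 2


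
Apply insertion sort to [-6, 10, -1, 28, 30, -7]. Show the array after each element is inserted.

First element -6 is already 'sorted'
Insert 10: shifted 0 elements -> [-6, 10, -1, 28, 30, -7]
Insert -1: shifted 1 elements -> [-6, -1, 10, 28, 30, -7]
Insert 28: shifted 0 elements -> [-6, -1, 10, 28, 30, -7]
Insert 30: shifted 0 elements -> [-6, -1, 10, 28, 30, -7]
Insert -7: shifted 5 elements -> [-7, -6, -1, 10, 28, 30]


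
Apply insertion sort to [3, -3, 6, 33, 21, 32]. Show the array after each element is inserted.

First element 3 is already 'sorted'
Insert -3: shifted 1 elements -> [-3, 3, 6, 33, 21, 32]
Insert 6: shifted 0 elements -> [-3, 3, 6, 33, 21, 32]
Insert 33: shifted 0 elements -> [-3, 3, 6, 33, 21, 32]
Insert 21: shifted 1 elements -> [-3, 3, 6, 21, 33, 32]
Insert 32: shifted 1 elements -> [-3, 3, 6, 21, 32, 33]


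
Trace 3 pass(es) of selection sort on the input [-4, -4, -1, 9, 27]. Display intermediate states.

Pass 1: Select minimum -4 at index 0, swap -> [-4, -4, -1, 9, 27]
Pass 2: Select minimum -4 at index 1, swap -> [-4, -4, -1, 9, 27]
Pass 3: Select minimum -1 at index 2, swap -> [-4, -4, -1, 9, 27]


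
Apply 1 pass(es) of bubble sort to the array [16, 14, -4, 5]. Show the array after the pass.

After pass 1: [14, -4, 5, 16] (3 swaps)
Total swaps: 3


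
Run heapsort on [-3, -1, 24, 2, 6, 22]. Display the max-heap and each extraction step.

Build heap: [24, 6, 22, 2, -1, -3]
Extract 24: [22, 6, -3, 2, -1, 24]
Extract 22: [6, 2, -3, -1, 22, 24]
Extract 6: [2, -1, -3, 6, 22, 24]
Extract 2: [-1, -3, 2, 6, 22, 24]
Extract -1: [-3, -1, 2, 6, 22, 24]


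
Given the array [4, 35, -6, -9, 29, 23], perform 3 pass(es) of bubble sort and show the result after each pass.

After pass 1: [4, -6, -9, 29, 23, 35] (4 swaps)
After pass 2: [-6, -9, 4, 23, 29, 35] (3 swaps)
After pass 3: [-9, -6, 4, 23, 29, 35] (1 swaps)
Total swaps: 8


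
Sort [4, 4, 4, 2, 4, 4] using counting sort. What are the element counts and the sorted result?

Count array: [0, 0, 1, 0, 5]
(count[i] = number of elements equal to i)
Cumulative count: [0, 0, 1, 1, 6]
Sorted: [2, 4, 4, 4, 4, 4]


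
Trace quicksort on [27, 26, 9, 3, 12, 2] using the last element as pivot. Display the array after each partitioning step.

Partition 1: pivot=2 at index 0 -> [2, 26, 9, 3, 12, 27]
Partition 2: pivot=27 at index 5 -> [2, 26, 9, 3, 12, 27]
Partition 3: pivot=12 at index 3 -> [2, 9, 3, 12, 26, 27]
Partition 4: pivot=3 at index 1 -> [2, 3, 9, 12, 26, 27]


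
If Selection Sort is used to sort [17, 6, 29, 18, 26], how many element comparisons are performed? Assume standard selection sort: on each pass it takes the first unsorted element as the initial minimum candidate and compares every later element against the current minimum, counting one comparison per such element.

Pass 1: scan indices 1..4 for the minimum = 4 comparison(s); min is 6, place at index 0 -> [6, 17, 29, 18, 26]
Pass 2: scan indices 2..4 for the minimum = 3 comparison(s); min is 17, place at index 1 -> [6, 17, 29, 18, 26]
Pass 3: scan indices 3..4 for the minimum = 2 comparison(s); min is 18, place at index 2 -> [6, 17, 18, 29, 26]
Pass 4: scan indices 4..4 for the minimum = 1 comparison(s); min is 26, place at index 3 -> [6, 17, 18, 26, 29]
Selection sort always scans the whole unsorted suffix, so the count is (n-1) + (n-2) + ... + 1 = n(n-1)/2 = 5*4/2 = 10 regardless of the input order.
Total comparisons: 4 + 3 + 2 + 1 = 10


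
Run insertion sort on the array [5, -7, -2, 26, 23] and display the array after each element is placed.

First element 5 is already 'sorted'
Insert -7: shifted 1 elements -> [-7, 5, -2, 26, 23]
Insert -2: shifted 1 elements -> [-7, -2, 5, 26, 23]
Insert 26: shifted 0 elements -> [-7, -2, 5, 26, 23]
Insert 23: shifted 1 elements -> [-7, -2, 5, 23, 26]


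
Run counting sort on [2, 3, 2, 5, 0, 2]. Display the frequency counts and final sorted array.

Count array: [1, 0, 3, 1, 0, 1]
(count[i] = number of elements equal to i)
Cumulative count: [1, 1, 4, 5, 5, 6]
Sorted: [0, 2, 2, 2, 3, 5]


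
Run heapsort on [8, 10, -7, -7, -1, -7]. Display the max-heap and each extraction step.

Build heap: [10, 8, -7, -7, -1, -7]
Extract 10: [8, -1, -7, -7, -7, 10]
Extract 8: [-1, -7, -7, -7, 8, 10]
Extract -1: [-7, -7, -7, -1, 8, 10]
Extract -7: [-7, -7, -7, -1, 8, 10]
Extract -7: [-7, -7, -7, -1, 8, 10]


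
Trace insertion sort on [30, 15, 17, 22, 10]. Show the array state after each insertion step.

First element 30 is already 'sorted'
Insert 15: shifted 1 elements -> [15, 30, 17, 22, 10]
Insert 17: shifted 1 elements -> [15, 17, 30, 22, 10]
Insert 22: shifted 1 elements -> [15, 17, 22, 30, 10]
Insert 10: shifted 4 elements -> [10, 15, 17, 22, 30]


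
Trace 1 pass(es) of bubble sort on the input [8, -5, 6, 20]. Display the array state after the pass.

After pass 1: [-5, 6, 8, 20] (2 swaps)
Total swaps: 2


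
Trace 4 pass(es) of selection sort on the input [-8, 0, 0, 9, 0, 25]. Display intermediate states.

Pass 1: Select minimum -8 at index 0, swap -> [-8, 0, 0, 9, 0, 25]
Pass 2: Select minimum 0 at index 1, swap -> [-8, 0, 0, 9, 0, 25]
Pass 3: Select minimum 0 at index 2, swap -> [-8, 0, 0, 9, 0, 25]
Pass 4: Select minimum 0 at index 4, swap -> [-8, 0, 0, 0, 9, 25]


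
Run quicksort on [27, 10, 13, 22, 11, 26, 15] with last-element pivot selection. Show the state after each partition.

Partition 1: pivot=15 at index 3 -> [10, 13, 11, 15, 27, 26, 22]
Partition 2: pivot=11 at index 1 -> [10, 11, 13, 15, 27, 26, 22]
Partition 3: pivot=22 at index 4 -> [10, 11, 13, 15, 22, 26, 27]
Partition 4: pivot=27 at index 6 -> [10, 11, 13, 15, 22, 26, 27]


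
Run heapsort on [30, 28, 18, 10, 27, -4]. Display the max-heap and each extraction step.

Build heap: [30, 28, 18, 10, 27, -4]
Extract 30: [28, 27, 18, 10, -4, 30]
Extract 28: [27, 10, 18, -4, 28, 30]
Extract 27: [18, 10, -4, 27, 28, 30]
Extract 18: [10, -4, 18, 27, 28, 30]
Extract 10: [-4, 10, 18, 27, 28, 30]


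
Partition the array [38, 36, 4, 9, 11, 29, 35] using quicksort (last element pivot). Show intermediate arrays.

Partition 1: pivot=35 at index 4 -> [4, 9, 11, 29, 35, 36, 38]
Partition 2: pivot=29 at index 3 -> [4, 9, 11, 29, 35, 36, 38]
Partition 3: pivot=11 at index 2 -> [4, 9, 11, 29, 35, 36, 38]
Partition 4: pivot=9 at index 1 -> [4, 9, 11, 29, 35, 36, 38]
Partition 5: pivot=38 at index 6 -> [4, 9, 11, 29, 35, 36, 38]


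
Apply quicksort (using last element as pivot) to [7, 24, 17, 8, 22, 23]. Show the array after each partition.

Partition 1: pivot=23 at index 4 -> [7, 17, 8, 22, 23, 24]
Partition 2: pivot=22 at index 3 -> [7, 17, 8, 22, 23, 24]
Partition 3: pivot=8 at index 1 -> [7, 8, 17, 22, 23, 24]


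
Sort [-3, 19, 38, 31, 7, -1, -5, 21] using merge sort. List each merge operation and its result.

Divide and conquer:
  Merge [-3] + [19] -> [-3, 19]
  Merge [38] + [31] -> [31, 38]
  Merge [-3, 19] + [31, 38] -> [-3, 19, 31, 38]
  Merge [7] + [-1] -> [-1, 7]
  Merge [-5] + [21] -> [-5, 21]
  Merge [-1, 7] + [-5, 21] -> [-5, -1, 7, 21]
  Merge [-3, 19, 31, 38] + [-5, -1, 7, 21] -> [-5, -3, -1, 7, 19, 21, 31, 38]


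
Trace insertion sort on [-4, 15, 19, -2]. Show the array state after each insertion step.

First element -4 is already 'sorted'
Insert 15: shifted 0 elements -> [-4, 15, 19, -2]
Insert 19: shifted 0 elements -> [-4, 15, 19, -2]
Insert -2: shifted 2 elements -> [-4, -2, 15, 19]


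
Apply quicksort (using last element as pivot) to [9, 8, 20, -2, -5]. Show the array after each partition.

Partition 1: pivot=-5 at index 0 -> [-5, 8, 20, -2, 9]
Partition 2: pivot=9 at index 3 -> [-5, 8, -2, 9, 20]
Partition 3: pivot=-2 at index 1 -> [-5, -2, 8, 9, 20]


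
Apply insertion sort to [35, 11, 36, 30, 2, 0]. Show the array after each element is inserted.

First element 35 is already 'sorted'
Insert 11: shifted 1 elements -> [11, 35, 36, 30, 2, 0]
Insert 36: shifted 0 elements -> [11, 35, 36, 30, 2, 0]
Insert 30: shifted 2 elements -> [11, 30, 35, 36, 2, 0]
Insert 2: shifted 4 elements -> [2, 11, 30, 35, 36, 0]
Insert 0: shifted 5 elements -> [0, 2, 11, 30, 35, 36]


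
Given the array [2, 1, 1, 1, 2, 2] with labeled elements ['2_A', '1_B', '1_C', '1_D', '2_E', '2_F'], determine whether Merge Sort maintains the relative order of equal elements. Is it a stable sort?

Trace Merge Sort on the labeled array (the key is the number; the letter only tracks identity):
  Merge [1_B] + [1_C] -> [1_B, 1_C]
  Merge [2_A] + [1_B, 1_C] -> [1_B, 1_C, 2_A]
  Merge [2_E] + [2_F] -> [2_E, 2_F]
  Merge [1_D] + [2_E, 2_F] -> [1_D, 2_E, 2_F]
  Merge [1_B, 1_C, 2_A] + [1_D, 2_E, 2_F] -> [1_B, 1_C, 1_D, 2_A, 2_E, 2_F]
Final order: [1_B, 1_C, 1_D, 2_A, 2_E, 2_F]
Equal keys:
  value 1: originally 1_B, 1_C, 1_D; after sorting 1_B, 1_C, 1_D -> order preserved
  value 2: originally 2_A, 2_E, 2_F; after sorting 2_A, 2_E, 2_F -> order preserved
All equal keys kept their original relative order. Merge Sort is stable: when the heads of the two halves are equal the merge takes from the left half first.
Answer: Stable


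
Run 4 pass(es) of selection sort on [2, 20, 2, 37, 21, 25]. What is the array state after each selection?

Pass 1: Select minimum 2 at index 0, swap -> [2, 20, 2, 37, 21, 25]
Pass 2: Select minimum 2 at index 2, swap -> [2, 2, 20, 37, 21, 25]
Pass 3: Select minimum 20 at index 2, swap -> [2, 2, 20, 37, 21, 25]
Pass 4: Select minimum 21 at index 4, swap -> [2, 2, 20, 21, 37, 25]


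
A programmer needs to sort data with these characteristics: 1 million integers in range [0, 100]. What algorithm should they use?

Best choice: Counting sort
Reason: O(n + k) where k=100 is small; linear time beats O(n log n)


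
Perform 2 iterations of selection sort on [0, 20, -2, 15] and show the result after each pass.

Pass 1: Select minimum -2 at index 2, swap -> [-2, 20, 0, 15]
Pass 2: Select minimum 0 at index 2, swap -> [-2, 0, 20, 15]


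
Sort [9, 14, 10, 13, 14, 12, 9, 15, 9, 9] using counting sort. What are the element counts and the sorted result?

Count array: [0, 0, 0, 0, 0, 0, 0, 0, 0, 4, 1, 0, 1, 1, 2, 1]
(count[i] = number of elements equal to i)
Cumulative count: [0, 0, 0, 0, 0, 0, 0, 0, 0, 4, 5, 5, 6, 7, 9, 10]
Sorted: [9, 9, 9, 9, 10, 12, 13, 14, 14, 15]


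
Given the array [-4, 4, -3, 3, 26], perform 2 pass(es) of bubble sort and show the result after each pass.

After pass 1: [-4, -3, 3, 4, 26] (2 swaps)
After pass 2: [-4, -3, 3, 4, 26] (0 swaps)
Total swaps: 2


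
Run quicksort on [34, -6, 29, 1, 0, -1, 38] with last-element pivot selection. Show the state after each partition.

Partition 1: pivot=38 at index 6 -> [34, -6, 29, 1, 0, -1, 38]
Partition 2: pivot=-1 at index 1 -> [-6, -1, 29, 1, 0, 34, 38]
Partition 3: pivot=34 at index 5 -> [-6, -1, 29, 1, 0, 34, 38]
Partition 4: pivot=0 at index 2 -> [-6, -1, 0, 1, 29, 34, 38]
Partition 5: pivot=29 at index 4 -> [-6, -1, 0, 1, 29, 34, 38]


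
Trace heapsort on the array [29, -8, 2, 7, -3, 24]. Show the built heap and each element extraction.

Build heap: [29, 7, 24, -8, -3, 2]
Extract 29: [24, 7, 2, -8, -3, 29]
Extract 24: [7, -3, 2, -8, 24, 29]
Extract 7: [2, -3, -8, 7, 24, 29]
Extract 2: [-3, -8, 2, 7, 24, 29]
Extract -3: [-8, -3, 2, 7, 24, 29]


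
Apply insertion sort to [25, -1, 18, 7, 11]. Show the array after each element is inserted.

First element 25 is already 'sorted'
Insert -1: shifted 1 elements -> [-1, 25, 18, 7, 11]
Insert 18: shifted 1 elements -> [-1, 18, 25, 7, 11]
Insert 7: shifted 2 elements -> [-1, 7, 18, 25, 11]
Insert 11: shifted 2 elements -> [-1, 7, 11, 18, 25]


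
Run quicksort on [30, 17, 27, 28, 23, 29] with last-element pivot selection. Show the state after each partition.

Partition 1: pivot=29 at index 4 -> [17, 27, 28, 23, 29, 30]
Partition 2: pivot=23 at index 1 -> [17, 23, 28, 27, 29, 30]
Partition 3: pivot=27 at index 2 -> [17, 23, 27, 28, 29, 30]


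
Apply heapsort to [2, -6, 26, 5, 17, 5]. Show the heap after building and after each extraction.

Build heap: [26, 17, 5, 5, -6, 2]
Extract 26: [17, 5, 5, 2, -6, 26]
Extract 17: [5, 2, 5, -6, 17, 26]
Extract 5: [5, 2, -6, 5, 17, 26]
Extract 5: [2, -6, 5, 5, 17, 26]
Extract 2: [-6, 2, 5, 5, 17, 26]


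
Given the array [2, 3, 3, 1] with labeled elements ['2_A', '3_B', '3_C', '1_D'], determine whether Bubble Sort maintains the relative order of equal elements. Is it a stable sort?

Trace Bubble Sort on the labeled array (the key is the number; the letter only tracks identity):
  After pass 1: [2_A, 3_B, 1_D, 3_C]
  After pass 2: [2_A, 1_D, 3_B, 3_C]
  After pass 3: [1_D, 2_A, 3_B, 3_C]
Final order: [1_D, 2_A, 3_B, 3_C]
Equal keys:
  value 3: originally 3_B, 3_C; after sorting 3_B, 3_C -> order preserved
All equal keys kept their original relative order. Bubble Sort is stable: it only swaps adjacent elements when the left one is strictly greater, so equal keys never move past each other.
Answer: Stable


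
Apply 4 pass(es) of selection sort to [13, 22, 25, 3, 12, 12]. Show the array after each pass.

Pass 1: Select minimum 3 at index 3, swap -> [3, 22, 25, 13, 12, 12]
Pass 2: Select minimum 12 at index 4, swap -> [3, 12, 25, 13, 22, 12]
Pass 3: Select minimum 12 at index 5, swap -> [3, 12, 12, 13, 22, 25]
Pass 4: Select minimum 13 at index 3, swap -> [3, 12, 12, 13, 22, 25]


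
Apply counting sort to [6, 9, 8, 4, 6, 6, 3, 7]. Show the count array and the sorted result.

Count array: [0, 0, 0, 1, 1, 0, 3, 1, 1, 1]
(count[i] = number of elements equal to i)
Cumulative count: [0, 0, 0, 1, 2, 2, 5, 6, 7, 8]
Sorted: [3, 4, 6, 6, 6, 7, 8, 9]


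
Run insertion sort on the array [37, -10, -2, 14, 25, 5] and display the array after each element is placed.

First element 37 is already 'sorted'
Insert -10: shifted 1 elements -> [-10, 37, -2, 14, 25, 5]
Insert -2: shifted 1 elements -> [-10, -2, 37, 14, 25, 5]
Insert 14: shifted 1 elements -> [-10, -2, 14, 37, 25, 5]
Insert 25: shifted 1 elements -> [-10, -2, 14, 25, 37, 5]
Insert 5: shifted 3 elements -> [-10, -2, 5, 14, 25, 37]


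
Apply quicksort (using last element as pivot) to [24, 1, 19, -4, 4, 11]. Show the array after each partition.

Partition 1: pivot=11 at index 3 -> [1, -4, 4, 11, 19, 24]
Partition 2: pivot=4 at index 2 -> [1, -4, 4, 11, 19, 24]
Partition 3: pivot=-4 at index 0 -> [-4, 1, 4, 11, 19, 24]
Partition 4: pivot=24 at index 5 -> [-4, 1, 4, 11, 19, 24]


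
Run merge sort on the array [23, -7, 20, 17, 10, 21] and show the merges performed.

Divide and conquer:
  Merge [-7] + [20] -> [-7, 20]
  Merge [23] + [-7, 20] -> [-7, 20, 23]
  Merge [10] + [21] -> [10, 21]
  Merge [17] + [10, 21] -> [10, 17, 21]
  Merge [-7, 20, 23] + [10, 17, 21] -> [-7, 10, 17, 20, 21, 23]


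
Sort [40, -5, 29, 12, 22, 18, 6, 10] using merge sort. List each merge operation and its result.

Divide and conquer:
  Merge [40] + [-5] -> [-5, 40]
  Merge [29] + [12] -> [12, 29]
  Merge [-5, 40] + [12, 29] -> [-5, 12, 29, 40]
  Merge [22] + [18] -> [18, 22]
  Merge [6] + [10] -> [6, 10]
  Merge [18, 22] + [6, 10] -> [6, 10, 18, 22]
  Merge [-5, 12, 29, 40] + [6, 10, 18, 22] -> [-5, 6, 10, 12, 18, 22, 29, 40]


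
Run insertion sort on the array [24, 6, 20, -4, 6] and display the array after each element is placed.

First element 24 is already 'sorted'
Insert 6: shifted 1 elements -> [6, 24, 20, -4, 6]
Insert 20: shifted 1 elements -> [6, 20, 24, -4, 6]
Insert -4: shifted 3 elements -> [-4, 6, 20, 24, 6]
Insert 6: shifted 2 elements -> [-4, 6, 6, 20, 24]


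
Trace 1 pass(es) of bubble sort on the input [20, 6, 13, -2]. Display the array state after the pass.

After pass 1: [6, 13, -2, 20] (3 swaps)
Total swaps: 3


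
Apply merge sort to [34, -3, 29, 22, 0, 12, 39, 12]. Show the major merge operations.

Divide and conquer:
  Merge [34] + [-3] -> [-3, 34]
  Merge [29] + [22] -> [22, 29]
  Merge [-3, 34] + [22, 29] -> [-3, 22, 29, 34]
  Merge [0] + [12] -> [0, 12]
  Merge [39] + [12] -> [12, 39]
  Merge [0, 12] + [12, 39] -> [0, 12, 12, 39]
  Merge [-3, 22, 29, 34] + [0, 12, 12, 39] -> [-3, 0, 12, 12, 22, 29, 34, 39]


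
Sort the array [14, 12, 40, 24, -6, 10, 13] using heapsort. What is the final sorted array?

Build heap: [40, 24, 14, 12, -6, 10, 13]
Extract 40: [24, 13, 14, 12, -6, 10, 40]
Extract 24: [14, 13, 10, 12, -6, 24, 40]
Extract 14: [13, 12, 10, -6, 14, 24, 40]
Extract 13: [12, -6, 10, 13, 14, 24, 40]
Extract 12: [10, -6, 12, 13, 14, 24, 40]
Extract 10: [-6, 10, 12, 13, 14, 24, 40]


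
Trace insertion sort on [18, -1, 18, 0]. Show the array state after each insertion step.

First element 18 is already 'sorted'
Insert -1: shifted 1 elements -> [-1, 18, 18, 0]
Insert 18: shifted 0 elements -> [-1, 18, 18, 0]
Insert 0: shifted 2 elements -> [-1, 0, 18, 18]


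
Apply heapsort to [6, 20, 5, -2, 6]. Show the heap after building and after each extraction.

Build heap: [20, 6, 5, -2, 6]
Extract 20: [6, 6, 5, -2, 20]
Extract 6: [6, -2, 5, 6, 20]
Extract 6: [5, -2, 6, 6, 20]
Extract 5: [-2, 5, 6, 6, 20]


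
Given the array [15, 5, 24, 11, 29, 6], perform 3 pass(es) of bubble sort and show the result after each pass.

After pass 1: [5, 15, 11, 24, 6, 29] (3 swaps)
After pass 2: [5, 11, 15, 6, 24, 29] (2 swaps)
After pass 3: [5, 11, 6, 15, 24, 29] (1 swaps)
Total swaps: 6


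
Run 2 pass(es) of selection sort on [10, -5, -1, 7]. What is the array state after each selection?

Pass 1: Select minimum -5 at index 1, swap -> [-5, 10, -1, 7]
Pass 2: Select minimum -1 at index 2, swap -> [-5, -1, 10, 7]


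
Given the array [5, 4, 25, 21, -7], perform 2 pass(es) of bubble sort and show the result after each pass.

After pass 1: [4, 5, 21, -7, 25] (3 swaps)
After pass 2: [4, 5, -7, 21, 25] (1 swaps)
Total swaps: 4
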